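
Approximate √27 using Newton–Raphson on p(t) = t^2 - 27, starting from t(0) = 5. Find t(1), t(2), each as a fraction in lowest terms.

p'(t) = 2t.
p(5) = -2, p'(5) = 10, so t(1) = 5 - (-2)/10 = 26/5.
p(26/5) = 1/25, p'(26/5) = 52/5, so t(2) = (26/5) - (1/25)/(52/5) = 1351/260.

t(1) = 26/5, t(2) = 1351/260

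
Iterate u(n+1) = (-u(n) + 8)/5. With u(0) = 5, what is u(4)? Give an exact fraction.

u(1) = (-5 + 8)/5 = 3/5.
u(2) = (-(3/5) + 8)/5 = 37/25.
u(3) = (-(37/25) + 8)/5 = 163/125.
u(4) = (-(163/125) + 8)/5 = 837/625.

837/625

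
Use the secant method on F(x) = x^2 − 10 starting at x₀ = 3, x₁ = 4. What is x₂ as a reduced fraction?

F(3) = −1, F(4) = 6. x₂ = 4 − 6·(4 − 3)/(6 − (−1)) = 22/7.

22/7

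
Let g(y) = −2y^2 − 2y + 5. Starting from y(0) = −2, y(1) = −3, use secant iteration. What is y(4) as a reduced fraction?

−1867/865

g(−2) = 1, g(−3) = −7. y(2) = (−3) − (−7)·((−3) − (−2))/((−7) − 1) = −17/8.
g(−3) = −7, g(−17/8) = 7/32. y(3) = (−17/8) − (7/32)·((−17/8) − (−3))/((7/32) − (−7)) = −71/33.
g(−17/8) = 7/32, g(−71/33) = 49/1089. y(4) = (−71/33) − (49/1089)·((−71/33) − (−17/8))/((49/1089) − (7/32)) = −1867/865.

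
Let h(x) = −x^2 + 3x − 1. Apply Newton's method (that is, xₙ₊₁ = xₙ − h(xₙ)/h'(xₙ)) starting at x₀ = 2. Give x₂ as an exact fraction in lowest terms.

8/3

h'(x) = −2x + 3.
h(2) = 1, h'(2) = −1, so x₁ = 2 − 1/(−1) = 3.
h(3) = −1, h'(3) = −3, so x₂ = 3 − (−1)/(−3) = 8/3.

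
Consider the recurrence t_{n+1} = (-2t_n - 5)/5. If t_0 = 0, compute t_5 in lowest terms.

t_1 = (-2·0 - 5)/5 = -1.
t_2 = (-2·(-1) - 5)/5 = -3/5.
t_3 = (-2·(-3/5) - 5)/5 = -19/25.
t_4 = (-2·(-19/25) - 5)/5 = -87/125.
t_5 = (-2·(-87/125) - 5)/5 = -451/625.

-451/625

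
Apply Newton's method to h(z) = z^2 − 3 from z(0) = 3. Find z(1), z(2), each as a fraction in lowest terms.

h'(z) = 2z.
h(3) = 6, h'(3) = 6, so z(1) = 3 − 6/6 = 2.
h(2) = 1, h'(2) = 4, so z(2) = 2 − 1/4 = 7/4.

z(1) = 2, z(2) = 7/4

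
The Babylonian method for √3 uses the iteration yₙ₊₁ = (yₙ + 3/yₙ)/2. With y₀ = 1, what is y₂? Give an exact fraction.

7/4

y₁ = (1 + 3/1)/2 = 2.
y₂ = (2 + 3/2)/2 = 7/4.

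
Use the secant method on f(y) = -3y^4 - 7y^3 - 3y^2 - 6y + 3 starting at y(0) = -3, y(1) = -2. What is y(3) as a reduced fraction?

f(-3) = -60, f(-2) = 11. y(2) = (-2) - 11·((-2) - (-3))/(11 - (-60)) = -153/71.
f(-2) = 11, f(-153/71) = 186882960/25411681. y(3) = (-153/71) - (186882960/25411681)·((-153/71) - (-2))/((186882960/25411681) - 11) = -20781663/8422321.

-20781663/8422321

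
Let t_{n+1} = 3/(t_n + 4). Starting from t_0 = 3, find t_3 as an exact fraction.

t_1 = 3/(3 + 4) = 3/7.
t_2 = 3/(3/7 + 4) = 21/31.
t_3 = 3/(21/31 + 4) = 93/145.

93/145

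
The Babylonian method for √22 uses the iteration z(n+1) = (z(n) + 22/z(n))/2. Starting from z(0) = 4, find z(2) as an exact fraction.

713/152

z(1) = (4 + 22/4)/2 = 19/4.
z(2) = (19/4 + 22/(19/4))/2 = 713/152.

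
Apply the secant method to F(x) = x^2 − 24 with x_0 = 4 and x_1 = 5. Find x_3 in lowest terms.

436/89

F(4) = −8, F(5) = 1. x_2 = 5 − 1·(5 − 4)/(1 − (−8)) = 44/9.
F(5) = 1, F(44/9) = −8/81. x_3 = (44/9) − (−8/81)·((44/9) − 5)/((−8/81) − 1) = 436/89.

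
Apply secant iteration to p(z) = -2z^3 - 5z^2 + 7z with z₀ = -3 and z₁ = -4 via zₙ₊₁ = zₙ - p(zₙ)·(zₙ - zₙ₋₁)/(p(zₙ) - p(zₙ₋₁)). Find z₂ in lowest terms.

-27/8

p(-3) = -12, p(-4) = 20. z₂ = (-4) - 20·((-4) - (-3))/(20 - (-12)) = -27/8.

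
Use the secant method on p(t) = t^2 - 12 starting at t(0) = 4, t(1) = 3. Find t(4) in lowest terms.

p(4) = 4, p(3) = -3. t(2) = 3 - (-3)·(3 - 4)/((-3) - 4) = 24/7.
p(3) = -3, p(24/7) = -12/49. t(3) = (24/7) - (-12/49)·((24/7) - 3)/((-12/49) - (-3)) = 52/15.
p(24/7) = -12/49, p(52/15) = 4/225. t(4) = (52/15) - (4/225)·((52/15) - (24/7))/((4/225) - (-12/49)) = 627/181.

627/181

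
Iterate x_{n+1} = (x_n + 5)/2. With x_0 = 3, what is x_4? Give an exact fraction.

x_1 = (3 + 5)/2 = 4.
x_2 = (4 + 5)/2 = 9/2.
x_3 = ((9/2) + 5)/2 = 19/4.
x_4 = ((19/4) + 5)/2 = 39/8.

39/8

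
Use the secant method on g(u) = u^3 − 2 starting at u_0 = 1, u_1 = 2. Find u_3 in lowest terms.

75/62

g(1) = −1, g(2) = 6. u_2 = 2 − 6·(2 − 1)/(6 − (−1)) = 8/7.
g(2) = 6, g(8/7) = −174/343. u_3 = (8/7) − (−174/343)·((8/7) − 2)/((−174/343) − 6) = 75/62.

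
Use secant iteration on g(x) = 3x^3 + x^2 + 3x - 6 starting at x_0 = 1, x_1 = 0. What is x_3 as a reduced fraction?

g(1) = 1, g(0) = -6. x_2 = 0 - (-6)·(0 - 1)/((-6) - 1) = 6/7.
g(0) = -6, g(6/7) = -276/343. x_3 = (6/7) - (-276/343)·((6/7) - 0)/((-276/343) - (-6)) = 98/99.

98/99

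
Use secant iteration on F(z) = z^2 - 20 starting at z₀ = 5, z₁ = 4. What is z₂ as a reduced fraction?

40/9

F(5) = 5, F(4) = -4. z₂ = 4 - (-4)·(4 - 5)/((-4) - 5) = 40/9.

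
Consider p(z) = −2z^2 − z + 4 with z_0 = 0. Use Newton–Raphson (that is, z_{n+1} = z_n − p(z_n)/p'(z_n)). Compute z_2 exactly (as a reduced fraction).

p'(z) = −4z − 1.
p(0) = 4, p'(0) = −1, so z_1 = 0 − 4/(−1) = 4.
p(4) = −32, p'(4) = −17, so z_2 = 4 − (−32)/(−17) = 36/17.

36/17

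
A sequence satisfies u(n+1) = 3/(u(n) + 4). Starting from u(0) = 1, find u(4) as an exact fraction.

u(1) = 3/(1 + 4) = 3/5.
u(2) = 3/(3/5 + 4) = 15/23.
u(3) = 3/(15/23 + 4) = 69/107.
u(4) = 3/(69/107 + 4) = 321/497.

321/497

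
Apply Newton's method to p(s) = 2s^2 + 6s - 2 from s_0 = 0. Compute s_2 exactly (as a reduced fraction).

p'(s) = 4s + 6.
p(0) = -2, p'(0) = 6, so s_1 = 0 - (-2)/6 = 1/3.
p(1/3) = 2/9, p'(1/3) = 22/3, so s_2 = (1/3) - (2/9)/(22/3) = 10/33.

10/33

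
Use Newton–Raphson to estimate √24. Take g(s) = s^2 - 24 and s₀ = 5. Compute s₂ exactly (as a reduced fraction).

4801/980

g'(s) = 2s.
g(5) = 1, g'(5) = 10, so s₁ = 5 - 1/10 = 49/10.
g(49/10) = 1/100, g'(49/10) = 49/5, so s₂ = (49/10) - (1/100)/(49/5) = 4801/980.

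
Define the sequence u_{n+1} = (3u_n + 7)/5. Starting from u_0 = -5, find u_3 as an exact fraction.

u_1 = (3·(-5) + 7)/5 = -8/5.
u_2 = (3·(-8/5) + 7)/5 = 11/25.
u_3 = (3·(11/25) + 7)/5 = 208/125.

208/125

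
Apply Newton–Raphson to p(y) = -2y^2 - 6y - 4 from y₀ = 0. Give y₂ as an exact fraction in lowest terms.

p'(y) = -4y - 6.
p(0) = -4, p'(0) = -6, so y₁ = 0 - (-4)/(-6) = -2/3.
p(-2/3) = -8/9, p'(-2/3) = -10/3, so y₂ = (-2/3) - (-8/9)/(-10/3) = -14/15.

-14/15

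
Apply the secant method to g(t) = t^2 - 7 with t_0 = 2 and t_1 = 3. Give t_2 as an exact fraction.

g(2) = -3, g(3) = 2. t_2 = 3 - 2·(3 - 2)/(2 - (-3)) = 13/5.

13/5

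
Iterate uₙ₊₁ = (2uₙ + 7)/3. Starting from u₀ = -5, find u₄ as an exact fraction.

125/27

u₁ = (2·(-5) + 7)/3 = -1.
u₂ = (2·(-1) + 7)/3 = 5/3.
u₃ = (2·(5/3) + 7)/3 = 31/9.
u₄ = (2·(31/9) + 7)/3 = 125/27.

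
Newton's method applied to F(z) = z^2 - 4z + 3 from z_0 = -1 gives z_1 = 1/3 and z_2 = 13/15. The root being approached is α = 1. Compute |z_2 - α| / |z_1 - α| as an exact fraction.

z_1 - α = 1/3 - 1 = -2/3, so |z_1 - α| = 2/3.
z_2 - α = 13/15 - 1 = -2/15, so |z_2 - α| = 2/15.
Ratio = (2/15) / (2/3) = 1/5.

1/5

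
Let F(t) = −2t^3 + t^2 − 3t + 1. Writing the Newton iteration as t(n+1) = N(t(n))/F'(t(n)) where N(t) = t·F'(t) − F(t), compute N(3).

−100

F'(t) = −6t^2 + 2t − 3.
N(t) = t·F'(t) − F(t) = t·(−6t^2 + 2t − 3) − (−2t^3 + t^2 − 3t + 1) = −4t^3 + t^2 − 1.
N(3) = −100.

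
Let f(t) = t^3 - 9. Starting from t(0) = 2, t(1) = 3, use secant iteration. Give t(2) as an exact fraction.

39/19

f(2) = -1, f(3) = 18. t(2) = 3 - 18·(3 - 2)/(18 - (-1)) = 39/19.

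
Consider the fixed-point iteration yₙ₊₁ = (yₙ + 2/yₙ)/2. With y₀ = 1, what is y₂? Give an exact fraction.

y₁ = (1 + 2/1)/2 = 3/2.
y₂ = (3/2 + 2/(3/2))/2 = 17/12.

17/12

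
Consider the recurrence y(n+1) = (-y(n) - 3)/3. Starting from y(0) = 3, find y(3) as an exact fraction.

-8/9

y(1) = (-3 - 3)/3 = -2.
y(2) = (-(-2) - 3)/3 = -1/3.
y(3) = (-(-1/3) - 3)/3 = -8/9.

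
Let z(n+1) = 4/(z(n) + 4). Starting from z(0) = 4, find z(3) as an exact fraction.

9/11

z(1) = 4/(4 + 4) = 1/2.
z(2) = 4/(1/2 + 4) = 8/9.
z(3) = 4/(8/9 + 4) = 9/11.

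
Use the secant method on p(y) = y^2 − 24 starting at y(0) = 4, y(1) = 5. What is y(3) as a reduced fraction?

436/89

p(4) = −8, p(5) = 1. y(2) = 5 − 1·(5 − 4)/(1 − (−8)) = 44/9.
p(5) = 1, p(44/9) = −8/81. y(3) = (44/9) − (−8/81)·((44/9) − 5)/((−8/81) − 1) = 436/89.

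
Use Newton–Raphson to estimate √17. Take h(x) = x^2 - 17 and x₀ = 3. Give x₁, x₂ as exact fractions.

h'(x) = 2x.
h(3) = -8, h'(3) = 6, so x₁ = 3 - (-8)/6 = 13/3.
h(13/3) = 16/9, h'(13/3) = 26/3, so x₂ = (13/3) - (16/9)/(26/3) = 161/39.

x₁ = 13/3, x₂ = 161/39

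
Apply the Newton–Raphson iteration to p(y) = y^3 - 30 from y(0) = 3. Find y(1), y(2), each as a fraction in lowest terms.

p'(y) = 3y^2.
p(3) = -3, p'(3) = 27, so y(1) = 3 - (-3)/27 = 28/9.
p(28/9) = 82/729, p'(28/9) = 784/27, so y(2) = (28/9) - (82/729)/(784/27) = 32887/10584.

y(1) = 28/9, y(2) = 32887/10584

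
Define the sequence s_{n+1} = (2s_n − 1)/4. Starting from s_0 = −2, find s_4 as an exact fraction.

s_1 = (2·(−2) − 1)/4 = −5/4.
s_2 = (2·(−5/4) − 1)/4 = −7/8.
s_3 = (2·(−7/8) − 1)/4 = −11/16.
s_4 = (2·(−11/16) − 1)/4 = −19/32.

−19/32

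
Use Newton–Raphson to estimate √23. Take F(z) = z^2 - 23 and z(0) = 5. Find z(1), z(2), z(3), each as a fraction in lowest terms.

z(1) = 24/5, z(2) = 1151/240, z(3) = 2649601/552480

F'(z) = 2z.
F(5) = 2, F'(5) = 10, so z(1) = 5 - 2/10 = 24/5.
F(24/5) = 1/25, F'(24/5) = 48/5, so z(2) = (24/5) - (1/25)/(48/5) = 1151/240.
F(1151/240) = 1/57600, F'(1151/240) = 1151/120, so z(3) = (1151/240) - (1/57600)/(1151/120) = 2649601/552480.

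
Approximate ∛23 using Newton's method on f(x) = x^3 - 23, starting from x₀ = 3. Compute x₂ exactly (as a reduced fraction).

f'(x) = 3x^2.
f(3) = 4, f'(3) = 27, so x₁ = 3 - 4/27 = 77/27.
f(77/27) = 3824/19683, f'(77/27) = 5929/243, so x₂ = (77/27) - (3824/19683)/(5929/243) = 1365775/480249.

1365775/480249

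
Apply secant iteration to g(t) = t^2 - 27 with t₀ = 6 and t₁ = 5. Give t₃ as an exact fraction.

291/56

g(6) = 9, g(5) = -2. t₂ = 5 - (-2)·(5 - 6)/((-2) - 9) = 57/11.
g(5) = -2, g(57/11) = -18/121. t₃ = (57/11) - (-18/121)·((57/11) - 5)/((-18/121) - (-2)) = 291/56.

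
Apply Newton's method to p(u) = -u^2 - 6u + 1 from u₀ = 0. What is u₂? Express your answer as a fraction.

37/228

p'(u) = -2u - 6.
p(0) = 1, p'(0) = -6, so u₁ = 0 - 1/(-6) = 1/6.
p(1/6) = -1/36, p'(1/6) = -19/3, so u₂ = (1/6) - (-1/36)/(-19/3) = 37/228.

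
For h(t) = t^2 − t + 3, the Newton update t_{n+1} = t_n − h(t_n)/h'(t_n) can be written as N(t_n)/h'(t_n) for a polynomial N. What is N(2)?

h'(t) = 2t − 1.
N(t) = t·h'(t) − h(t) = t·(2t − 1) − (t^2 − t + 3) = t^2 − 3.
N(2) = 1.

1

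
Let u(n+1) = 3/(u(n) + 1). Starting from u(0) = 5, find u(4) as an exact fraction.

u(1) = 3/(5 + 1) = 1/2.
u(2) = 3/(1/2 + 1) = 2.
u(3) = 3/(2 + 1) = 1.
u(4) = 3/(1 + 1) = 3/2.

3/2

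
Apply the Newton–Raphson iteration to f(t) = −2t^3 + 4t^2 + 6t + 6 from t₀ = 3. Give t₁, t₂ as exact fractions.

t₁ = 13/4, t₂ = 1617/502

f'(t) = −6t^2 + 8t + 6.
f(3) = 6, f'(3) = −24, so t₁ = 3 − 6/(−24) = 13/4.
f(13/4) = −29/32, f'(13/4) = −251/8, so t₂ = (13/4) − (−29/32)/(−251/8) = 1617/502.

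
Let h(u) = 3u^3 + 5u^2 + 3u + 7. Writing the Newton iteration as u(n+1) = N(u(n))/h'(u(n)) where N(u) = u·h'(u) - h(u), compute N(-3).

-124

h'(u) = 9u^2 + 10u + 3.
N(u) = u·h'(u) - h(u) = u·(9u^2 + 10u + 3) - (3u^3 + 5u^2 + 3u + 7) = 6u^3 + 5u^2 - 7.
N(-3) = -124.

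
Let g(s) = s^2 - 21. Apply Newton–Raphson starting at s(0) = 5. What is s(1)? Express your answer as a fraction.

23/5

g'(s) = 2s.
g(5) = 4, g'(5) = 10, so s(1) = 5 - 4/10 = 23/5.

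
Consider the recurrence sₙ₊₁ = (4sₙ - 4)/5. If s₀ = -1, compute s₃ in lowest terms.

s₁ = (4·(-1) - 4)/5 = -8/5.
s₂ = (4·(-8/5) - 4)/5 = -52/25.
s₃ = (4·(-52/25) - 4)/5 = -308/125.

-308/125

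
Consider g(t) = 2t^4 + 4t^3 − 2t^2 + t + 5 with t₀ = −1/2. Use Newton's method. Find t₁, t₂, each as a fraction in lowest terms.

t₁ = −49/40, t₂ = −1307893/1308640

g'(t) = 8t^3 + 12t^2 − 4t + 1.
g(−1/2) = 29/8, g'(−1/2) = 5, so t₁ = (−1/2) − (29/8)/5 = −49/40.
g(−49/40) = −2656719/1280000, g'(−49/40) = 73611/8000, so t₂ = (−49/40) − (−2656719/1280000)/(73611/8000) = −1307893/1308640.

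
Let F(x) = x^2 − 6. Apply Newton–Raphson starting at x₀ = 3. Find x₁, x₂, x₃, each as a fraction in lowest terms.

F'(x) = 2x.
F(3) = 3, F'(3) = 6, so x₁ = 3 − 3/6 = 5/2.
F(5/2) = 1/4, F'(5/2) = 5, so x₂ = (5/2) − (1/4)/5 = 49/20.
F(49/20) = 1/400, F'(49/20) = 49/10, so x₃ = (49/20) − (1/400)/(49/10) = 4801/1960.

x₁ = 5/2, x₂ = 49/20, x₃ = 4801/1960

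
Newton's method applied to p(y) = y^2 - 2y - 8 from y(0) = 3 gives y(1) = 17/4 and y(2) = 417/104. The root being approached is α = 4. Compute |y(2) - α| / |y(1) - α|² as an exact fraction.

2/13

y(1) - α = 17/4 - 4 = 1/4, so |y(1) - α| = 1/4.
y(2) - α = 417/104 - 4 = 1/104, so |y(2) - α| = 1/104.
|y(1) - α|² = 1/16.
Ratio = (1/104) / (1/16) = 2/13.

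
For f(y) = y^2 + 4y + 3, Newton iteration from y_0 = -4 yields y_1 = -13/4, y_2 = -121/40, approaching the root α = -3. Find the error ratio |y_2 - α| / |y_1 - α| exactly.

y_1 - α = -13/4 - (-3) = -13/4 + 3 = -1/4, so |y_1 - α| = 1/4.
y_2 - α = -121/40 - (-3) = -121/40 + 3 = -1/40, so |y_2 - α| = 1/40.
Ratio = (1/40) / (1/4) = 1/10.

1/10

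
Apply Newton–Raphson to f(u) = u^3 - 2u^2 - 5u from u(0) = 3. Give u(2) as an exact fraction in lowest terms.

f'(u) = 3u^2 - 4u - 5.
f(3) = -6, f'(3) = 10, so u(1) = 3 - (-6)/10 = 18/5.
f(18/5) = 342/125, f'(18/5) = 487/25, so u(2) = (18/5) - (342/125)/(487/25) = 8424/2435.

8424/2435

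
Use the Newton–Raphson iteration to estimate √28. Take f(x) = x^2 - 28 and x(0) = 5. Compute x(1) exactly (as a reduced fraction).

53/10

f'(x) = 2x.
f(5) = -3, f'(5) = 10, so x(1) = 5 - (-3)/10 = 53/10.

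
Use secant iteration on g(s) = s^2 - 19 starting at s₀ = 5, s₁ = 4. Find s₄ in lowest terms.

1421/326

g(5) = 6, g(4) = -3. s₂ = 4 - (-3)·(4 - 5)/((-3) - 6) = 13/3.
g(4) = -3, g(13/3) = -2/9. s₃ = (13/3) - (-2/9)·((13/3) - 4)/((-2/9) - (-3)) = 109/25.
g(13/3) = -2/9, g(109/25) = 6/625. s₄ = (109/25) - (6/625)·((109/25) - (13/3))/((6/625) - (-2/9)) = 1421/326.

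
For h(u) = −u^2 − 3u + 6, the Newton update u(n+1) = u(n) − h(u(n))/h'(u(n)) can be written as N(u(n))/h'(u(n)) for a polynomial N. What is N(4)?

h'(u) = −2u − 3.
N(u) = u·h'(u) − h(u) = u·(−2u − 3) − (−u^2 − 3u + 6) = −u^2 − 6.
N(4) = −22.

−22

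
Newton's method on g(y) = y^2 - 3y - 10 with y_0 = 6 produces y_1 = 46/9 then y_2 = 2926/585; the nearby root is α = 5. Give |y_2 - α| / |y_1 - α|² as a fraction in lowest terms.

9/65

y_1 - α = 46/9 - 5 = 1/9, so |y_1 - α| = 1/9.
y_2 - α = 2926/585 - 5 = 1/585, so |y_2 - α| = 1/585.
|y_1 - α|² = 1/81.
Ratio = (1/585) / (1/81) = 9/65.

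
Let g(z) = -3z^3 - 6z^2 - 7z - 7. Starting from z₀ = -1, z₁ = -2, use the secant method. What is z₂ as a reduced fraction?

g(-1) = -3, g(-2) = 7. z₂ = (-2) - 7·((-2) - (-1))/(7 - (-3)) = -13/10.

-13/10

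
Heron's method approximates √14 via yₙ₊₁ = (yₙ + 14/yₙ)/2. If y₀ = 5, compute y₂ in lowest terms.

2921/780

y₁ = (5 + 14/5)/2 = 39/10.
y₂ = (39/10 + 14/(39/10))/2 = 2921/780.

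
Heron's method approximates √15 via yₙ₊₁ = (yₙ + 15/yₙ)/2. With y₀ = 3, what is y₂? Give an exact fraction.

31/8

y₁ = (3 + 15/3)/2 = 4.
y₂ = (4 + 15/4)/2 = 31/8.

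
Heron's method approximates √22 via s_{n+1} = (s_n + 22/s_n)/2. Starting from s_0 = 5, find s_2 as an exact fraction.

4409/940

s_1 = (5 + 22/5)/2 = 47/10.
s_2 = (47/10 + 22/(47/10))/2 = 4409/940.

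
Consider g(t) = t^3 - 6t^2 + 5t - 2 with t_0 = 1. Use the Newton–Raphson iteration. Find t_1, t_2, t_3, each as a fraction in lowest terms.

g'(t) = 3t^2 - 12t + 5.
g(1) = -2, g'(1) = -4, so t_1 = 1 - (-2)/(-4) = 1/2.
g(1/2) = -7/8, g'(1/2) = -1/4, so t_2 = (1/2) - (-7/8)/(-1/4) = -3.
g(-3) = -98, g'(-3) = 68, so t_3 = (-3) - (-98)/68 = -53/34.

t_1 = 1/2, t_2 = -3, t_3 = -53/34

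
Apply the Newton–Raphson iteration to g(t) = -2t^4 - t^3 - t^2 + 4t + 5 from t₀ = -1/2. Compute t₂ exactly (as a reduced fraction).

g'(t) = -8t^3 - 3t^2 - 2t + 4.
g(-1/2) = 11/4, g'(-1/2) = 21/4, so t₁ = (-1/2) - (11/4)/(21/4) = -43/42.
g(-43/42) = -493075/388962, g'(-43/42) = 425569/37044, so t₂ = (-43/42) - (-493075/388962)/(425569/37044) = -5442389/5957966.

-5442389/5957966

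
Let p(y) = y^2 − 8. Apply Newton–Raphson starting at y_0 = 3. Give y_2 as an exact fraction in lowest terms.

577/204

p'(y) = 2y.
p(3) = 1, p'(3) = 6, so y_1 = 3 − 1/6 = 17/6.
p(17/6) = 1/36, p'(17/6) = 17/3, so y_2 = (17/6) − (1/36)/(17/3) = 577/204.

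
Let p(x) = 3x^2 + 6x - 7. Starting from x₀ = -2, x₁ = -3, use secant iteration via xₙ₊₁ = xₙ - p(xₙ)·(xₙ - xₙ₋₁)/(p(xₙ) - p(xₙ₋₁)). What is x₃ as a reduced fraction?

p(-2) = -7, p(-3) = 2. x₂ = (-3) - 2·((-3) - (-2))/(2 - (-7)) = -25/9.
p(-3) = 2, p(-25/9) = -14/27. x₃ = (-25/9) - (-14/27)·((-25/9) - (-3))/((-14/27) - 2) = -48/17.

-48/17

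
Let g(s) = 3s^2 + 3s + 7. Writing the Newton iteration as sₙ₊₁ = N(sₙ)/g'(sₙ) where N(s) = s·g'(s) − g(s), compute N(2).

g'(s) = 6s + 3.
N(s) = s·g'(s) − g(s) = s·(6s + 3) − (3s^2 + 3s + 7) = 3s^2 − 7.
N(2) = 5.

5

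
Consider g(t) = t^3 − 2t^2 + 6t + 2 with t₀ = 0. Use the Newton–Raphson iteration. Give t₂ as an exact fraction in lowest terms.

−62/207

g'(t) = 3t^2 − 4t + 6.
g(0) = 2, g'(0) = 6, so t₁ = 0 − 2/6 = −1/3.
g(−1/3) = −7/27, g'(−1/3) = 23/3, so t₂ = (−1/3) − (−7/27)/(23/3) = −62/207.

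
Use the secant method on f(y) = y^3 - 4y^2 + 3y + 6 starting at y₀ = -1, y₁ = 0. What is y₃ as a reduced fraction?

-32/35

f(-1) = -2, f(0) = 6. y₂ = 0 - 6·(0 - (-1))/(6 - (-2)) = -3/4.
f(0) = 6, f(-3/4) = 69/64. y₃ = (-3/4) - (69/64)·((-3/4) - 0)/((69/64) - 6) = -32/35.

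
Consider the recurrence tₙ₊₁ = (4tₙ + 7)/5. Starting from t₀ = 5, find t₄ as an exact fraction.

3863/625

t₁ = (4·5 + 7)/5 = 27/5.
t₂ = (4·(27/5) + 7)/5 = 143/25.
t₃ = (4·(143/25) + 7)/5 = 747/125.
t₄ = (4·(747/125) + 7)/5 = 3863/625.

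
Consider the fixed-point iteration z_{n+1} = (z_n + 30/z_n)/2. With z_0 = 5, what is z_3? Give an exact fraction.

116161/21208

z_1 = (5 + 30/5)/2 = 11/2.
z_2 = (11/2 + 30/(11/2))/2 = 241/44.
z_3 = (241/44 + 30/(241/44))/2 = 116161/21208.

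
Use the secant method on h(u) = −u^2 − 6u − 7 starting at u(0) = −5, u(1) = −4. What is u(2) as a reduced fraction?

−13/3

h(−5) = −2, h(−4) = 1. u(2) = (−4) − 1·((−4) − (−5))/(1 − (−2)) = −13/3.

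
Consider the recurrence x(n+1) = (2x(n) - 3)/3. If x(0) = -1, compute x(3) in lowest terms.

-65/27

x(1) = (2·(-1) - 3)/3 = -5/3.
x(2) = (2·(-5/3) - 3)/3 = -19/9.
x(3) = (2·(-19/9) - 3)/3 = -65/27.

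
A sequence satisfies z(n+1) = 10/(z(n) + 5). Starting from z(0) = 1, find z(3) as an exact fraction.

z(1) = 10/(1 + 5) = 5/3.
z(2) = 10/(5/3 + 5) = 3/2.
z(3) = 10/(3/2 + 5) = 20/13.

20/13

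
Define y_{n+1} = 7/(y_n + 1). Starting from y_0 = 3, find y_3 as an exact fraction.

y_1 = 7/(3 + 1) = 7/4.
y_2 = 7/(7/4 + 1) = 28/11.
y_3 = 7/(28/11 + 1) = 77/39.

77/39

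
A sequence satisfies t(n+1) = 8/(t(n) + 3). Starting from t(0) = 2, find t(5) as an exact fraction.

t(1) = 8/(2 + 3) = 8/5.
t(2) = 8/(8/5 + 3) = 40/23.
t(3) = 8/(40/23 + 3) = 184/109.
t(4) = 8/(184/109 + 3) = 872/511.
t(5) = 8/(872/511 + 3) = 4088/2405.

4088/2405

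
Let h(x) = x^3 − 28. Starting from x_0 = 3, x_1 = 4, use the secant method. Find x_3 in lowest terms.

12901/4252

h(3) = −1, h(4) = 36. x_2 = 4 − 36·(4 − 3)/(36 − (−1)) = 112/37.
h(4) = 36, h(112/37) = −13356/50653. x_3 = (112/37) − (−13356/50653)·((112/37) − 4)/((−13356/50653) − 36) = 12901/4252.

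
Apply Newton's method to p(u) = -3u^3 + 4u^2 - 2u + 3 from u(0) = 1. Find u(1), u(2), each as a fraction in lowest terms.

u(1) = 5/3, u(2) = 59/41

p'(u) = -9u^2 + 8u - 2.
p(1) = 2, p'(1) = -3, so u(1) = 1 - 2/(-3) = 5/3.
p(5/3) = -28/9, p'(5/3) = -41/3, so u(2) = (5/3) - (-28/9)/(-41/3) = 59/41.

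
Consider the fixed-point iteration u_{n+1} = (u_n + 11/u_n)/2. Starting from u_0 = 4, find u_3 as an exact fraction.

4106353/1238112

u_1 = (4 + 11/4)/2 = 27/8.
u_2 = (27/8 + 11/(27/8))/2 = 1433/432.
u_3 = (1433/432 + 11/(1433/432))/2 = 4106353/1238112.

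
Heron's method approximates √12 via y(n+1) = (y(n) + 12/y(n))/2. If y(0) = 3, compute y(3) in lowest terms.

y(1) = (3 + 12/3)/2 = 7/2.
y(2) = (7/2 + 12/(7/2))/2 = 97/28.
y(3) = (97/28 + 12/(97/28))/2 = 18817/5432.

18817/5432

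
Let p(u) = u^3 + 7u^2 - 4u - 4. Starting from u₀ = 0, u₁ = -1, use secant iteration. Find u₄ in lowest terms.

-42607/79207

p(0) = -4, p(-1) = 6. u₂ = (-1) - 6·((-1) - 0)/(6 - (-4)) = -2/5.
p(-1) = 6, p(-2/5) = -168/125. u₃ = (-2/5) - (-168/125)·((-2/5) - (-1))/((-168/125) - 6) = -26/51.
p(-2/5) = -168/125, p(-26/51) = -36344/132651. u₄ = (-26/51) - (-36344/132651)·((-26/51) - (-2/5))/((-36344/132651) - (-168/125)) = -42607/79207.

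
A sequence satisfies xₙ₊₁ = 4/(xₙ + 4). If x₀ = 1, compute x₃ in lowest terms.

x₁ = 4/(1 + 4) = 4/5.
x₂ = 4/(4/5 + 4) = 5/6.
x₃ = 4/(5/6 + 4) = 24/29.

24/29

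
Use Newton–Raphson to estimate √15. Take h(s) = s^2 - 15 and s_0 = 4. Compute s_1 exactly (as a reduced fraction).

31/8

h'(s) = 2s.
h(4) = 1, h'(4) = 8, so s_1 = 4 - 1/8 = 31/8.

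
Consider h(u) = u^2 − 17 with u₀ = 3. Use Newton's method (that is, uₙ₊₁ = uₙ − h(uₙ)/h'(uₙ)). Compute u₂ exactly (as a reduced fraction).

h'(u) = 2u.
h(3) = −8, h'(3) = 6, so u₁ = 3 − (−8)/6 = 13/3.
h(13/3) = 16/9, h'(13/3) = 26/3, so u₂ = (13/3) − (16/9)/(26/3) = 161/39.

161/39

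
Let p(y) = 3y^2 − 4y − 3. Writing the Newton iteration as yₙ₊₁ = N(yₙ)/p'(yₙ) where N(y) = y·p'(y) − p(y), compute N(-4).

p'(y) = 6y − 4.
N(y) = y·p'(y) − p(y) = y·(6y − 4) − (3y^2 − 4y − 3) = 3y^2 + 3.
N(-4) = 51.

51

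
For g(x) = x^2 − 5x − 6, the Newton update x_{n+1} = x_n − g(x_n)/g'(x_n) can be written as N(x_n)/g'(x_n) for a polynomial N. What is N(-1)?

7

g'(x) = 2x − 5.
N(x) = x·g'(x) − g(x) = x·(2x − 5) − (x^2 − 5x − 6) = x^2 + 6.
N(-1) = 7.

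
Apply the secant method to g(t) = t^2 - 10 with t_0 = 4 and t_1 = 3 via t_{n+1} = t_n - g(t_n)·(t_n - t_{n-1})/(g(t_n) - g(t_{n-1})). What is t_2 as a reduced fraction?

22/7

g(4) = 6, g(3) = -1. t_2 = 3 - (-1)·(3 - 4)/((-1) - 6) = 22/7.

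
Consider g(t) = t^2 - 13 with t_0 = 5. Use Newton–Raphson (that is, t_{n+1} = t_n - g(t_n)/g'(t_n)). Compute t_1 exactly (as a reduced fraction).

g'(t) = 2t.
g(5) = 12, g'(5) = 10, so t_1 = 5 - 12/10 = 19/5.

19/5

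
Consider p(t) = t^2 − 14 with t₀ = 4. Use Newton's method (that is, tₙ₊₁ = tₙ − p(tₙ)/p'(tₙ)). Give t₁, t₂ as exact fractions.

t₁ = 15/4, t₂ = 449/120

p'(t) = 2t.
p(4) = 2, p'(4) = 8, so t₁ = 4 − 2/8 = 15/4.
p(15/4) = 1/16, p'(15/4) = 15/2, so t₂ = (15/4) − (1/16)/(15/2) = 449/120.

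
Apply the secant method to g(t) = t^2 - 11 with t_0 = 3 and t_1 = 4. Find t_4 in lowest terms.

g(3) = -2, g(4) = 5. t_2 = 4 - 5·(4 - 3)/(5 - (-2)) = 23/7.
g(4) = 5, g(23/7) = -10/49. t_3 = (23/7) - (-10/49)·((23/7) - 4)/((-10/49) - 5) = 169/51.
g(23/7) = -10/49, g(169/51) = -50/2601. t_4 = (169/51) - (-50/2601)·((169/51) - (23/7))/((-50/2601) - (-10/49)) = 3907/1178.

3907/1178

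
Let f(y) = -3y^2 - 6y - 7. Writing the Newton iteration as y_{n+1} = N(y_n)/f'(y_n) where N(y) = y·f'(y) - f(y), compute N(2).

f'(y) = -6y - 6.
N(y) = y·f'(y) - f(y) = y·(-6y - 6) - (-3y^2 - 6y - 7) = -3y^2 + 7.
N(2) = -5.

-5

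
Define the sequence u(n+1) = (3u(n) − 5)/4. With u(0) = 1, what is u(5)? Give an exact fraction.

u(1) = (3·1 − 5)/4 = −1/2.
u(2) = (3·(−1/2) − 5)/4 = −13/8.
u(3) = (3·(−13/8) − 5)/4 = −79/32.
u(4) = (3·(−79/32) − 5)/4 = −397/128.
u(5) = (3·(−397/128) − 5)/4 = −1831/512.

−1831/512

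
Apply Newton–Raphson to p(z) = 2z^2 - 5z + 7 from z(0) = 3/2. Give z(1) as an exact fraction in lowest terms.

p'(z) = 4z - 5.
p(3/2) = 4, p'(3/2) = 1, so z(1) = (3/2) - 4/1 = -5/2.

-5/2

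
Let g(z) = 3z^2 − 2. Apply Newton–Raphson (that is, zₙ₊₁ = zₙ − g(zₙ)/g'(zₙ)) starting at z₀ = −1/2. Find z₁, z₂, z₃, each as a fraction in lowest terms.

g'(z) = 6z.
g(−1/2) = −5/4, g'(−1/2) = −3, so z₁ = (−1/2) − (−5/4)/(−3) = −11/12.
g(−11/12) = 25/48, g'(−11/12) = −11/2, so z₂ = (−11/12) − (25/48)/(−11/2) = −217/264.
g(−217/264) = 625/23232, g'(−217/264) = −217/44, so z₃ = (−217/264) − (625/23232)/(−217/44) = −93553/114576.

z₁ = −11/12, z₂ = −217/264, z₃ = −93553/114576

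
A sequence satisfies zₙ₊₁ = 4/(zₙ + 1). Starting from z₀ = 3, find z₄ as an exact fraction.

z₁ = 4/(3 + 1) = 1.
z₂ = 4/(1 + 1) = 2.
z₃ = 4/(2 + 1) = 4/3.
z₄ = 4/(4/3 + 1) = 12/7.

12/7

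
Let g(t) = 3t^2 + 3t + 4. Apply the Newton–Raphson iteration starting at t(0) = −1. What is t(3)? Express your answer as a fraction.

179/105

g'(t) = 6t + 3.
g(−1) = 4, g'(−1) = −3, so t(1) = (−1) − 4/(−3) = 1/3.
g(1/3) = 16/3, g'(1/3) = 5, so t(2) = (1/3) − (16/3)/5 = −11/15.
g(−11/15) = 256/75, g'(−11/15) = −7/5, so t(3) = (−11/15) − (256/75)/(−7/5) = 179/105.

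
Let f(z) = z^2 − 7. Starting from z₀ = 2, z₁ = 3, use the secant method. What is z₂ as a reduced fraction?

13/5

f(2) = −3, f(3) = 2. z₂ = 3 − 2·(3 − 2)/(2 − (−3)) = 13/5.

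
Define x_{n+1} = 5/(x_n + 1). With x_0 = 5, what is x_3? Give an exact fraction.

x_1 = 5/(5 + 1) = 5/6.
x_2 = 5/(5/6 + 1) = 30/11.
x_3 = 5/(30/11 + 1) = 55/41.

55/41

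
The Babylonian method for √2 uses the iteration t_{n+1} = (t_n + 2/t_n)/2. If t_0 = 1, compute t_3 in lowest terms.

t_1 = (1 + 2/1)/2 = 3/2.
t_2 = (3/2 + 2/(3/2))/2 = 17/12.
t_3 = (17/12 + 2/(17/12))/2 = 577/408.

577/408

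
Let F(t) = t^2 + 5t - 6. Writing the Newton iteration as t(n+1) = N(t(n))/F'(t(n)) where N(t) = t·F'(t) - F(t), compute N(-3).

F'(t) = 2t + 5.
N(t) = t·F'(t) - F(t) = t·(2t + 5) - (t^2 + 5t - 6) = t^2 + 6.
N(-3) = 15.

15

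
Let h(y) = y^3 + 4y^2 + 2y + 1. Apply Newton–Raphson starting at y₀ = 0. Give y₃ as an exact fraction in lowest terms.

−103/465

h'(y) = 3y^2 + 8y + 2.
h(0) = 1, h'(0) = 2, so y₁ = 0 − 1/2 = −1/2.
h(−1/2) = 7/8, h'(−1/2) = −5/4, so y₂ = (−1/2) − (7/8)/(−5/4) = 1/5.
h(1/5) = 196/125, h'(1/5) = 93/25, so y₃ = (1/5) − (196/125)/(93/25) = −103/465.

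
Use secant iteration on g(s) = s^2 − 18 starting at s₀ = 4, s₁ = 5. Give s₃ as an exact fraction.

352/83

g(4) = −2, g(5) = 7. s₂ = 5 − 7·(5 − 4)/(7 − (−2)) = 38/9.
g(5) = 7, g(38/9) = −14/81. s₃ = (38/9) − (−14/81)·((38/9) − 5)/((−14/81) − 7) = 352/83.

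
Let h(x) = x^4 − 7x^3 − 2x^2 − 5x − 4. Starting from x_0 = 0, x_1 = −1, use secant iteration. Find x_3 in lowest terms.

h(0) = −4, h(−1) = 7. x_2 = (−1) − 7·((−1) − 0)/(7 − (−4)) = −4/11.
h(−1) = 7, h(−4/11) = −30632/14641. x_3 = (−4/11) − (−30632/14641)·((−4/11) − (−1))/((−30632/14641) − 7) = −9700/19017.

−9700/19017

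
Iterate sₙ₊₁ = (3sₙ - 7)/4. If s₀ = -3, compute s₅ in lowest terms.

-1549/256

s₁ = (3·(-3) - 7)/4 = -4.
s₂ = (3·(-4) - 7)/4 = -19/4.
s₃ = (3·(-19/4) - 7)/4 = -85/16.
s₄ = (3·(-85/16) - 7)/4 = -367/64.
s₅ = (3·(-367/64) - 7)/4 = -1549/256.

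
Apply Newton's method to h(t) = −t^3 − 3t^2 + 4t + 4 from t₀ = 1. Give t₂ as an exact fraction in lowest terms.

h'(t) = −3t^2 − 6t + 4.
h(1) = 4, h'(1) = −5, so t₁ = 1 − 4/(−5) = 9/5.
h(9/5) = −544/125, h'(9/5) = −413/25, so t₂ = (9/5) − (−544/125)/(−413/25) = 3173/2065.

3173/2065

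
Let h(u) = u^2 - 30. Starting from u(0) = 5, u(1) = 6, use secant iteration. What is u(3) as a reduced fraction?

h(5) = -5, h(6) = 6. u(2) = 6 - 6·(6 - 5)/(6 - (-5)) = 60/11.
h(6) = 6, h(60/11) = -30/121. u(3) = (60/11) - (-30/121)·((60/11) - 6)/((-30/121) - 6) = 115/21.

115/21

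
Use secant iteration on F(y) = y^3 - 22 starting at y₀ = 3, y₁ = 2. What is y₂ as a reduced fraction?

F(3) = 5, F(2) = -14. y₂ = 2 - (-14)·(2 - 3)/((-14) - 5) = 52/19.

52/19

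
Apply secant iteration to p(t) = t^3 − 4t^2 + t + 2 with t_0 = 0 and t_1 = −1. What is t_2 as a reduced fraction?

−1/3

p(0) = 2, p(−1) = −4. t_2 = (−1) − (−4)·((−1) − 0)/((−4) − 2) = −1/3.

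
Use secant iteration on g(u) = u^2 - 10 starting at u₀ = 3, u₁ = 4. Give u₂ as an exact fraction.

g(3) = -1, g(4) = 6. u₂ = 4 - 6·(4 - 3)/(6 - (-1)) = 22/7.

22/7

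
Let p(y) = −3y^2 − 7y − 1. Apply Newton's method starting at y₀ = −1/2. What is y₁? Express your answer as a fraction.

−1/16

p'(y) = −6y − 7.
p(−1/2) = 7/4, p'(−1/2) = −4, so y₁ = (−1/2) − (7/4)/(−4) = −1/16.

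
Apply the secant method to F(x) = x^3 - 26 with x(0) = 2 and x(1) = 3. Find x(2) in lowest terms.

56/19

F(2) = -18, F(3) = 1. x(2) = 3 - 1·(3 - 2)/(1 - (-18)) = 56/19.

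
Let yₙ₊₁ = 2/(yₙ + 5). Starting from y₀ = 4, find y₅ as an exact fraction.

y₁ = 2/(4 + 5) = 2/9.
y₂ = 2/(2/9 + 5) = 18/47.
y₃ = 2/(18/47 + 5) = 94/253.
y₄ = 2/(94/253 + 5) = 506/1359.
y₅ = 2/(506/1359 + 5) = 2718/7301.

2718/7301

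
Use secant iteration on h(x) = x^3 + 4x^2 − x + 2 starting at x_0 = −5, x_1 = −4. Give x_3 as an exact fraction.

h(−5) = −18, h(−4) = 6. x_2 = (−4) − 6·((−4) − (−5))/(6 − (−18)) = −17/4.
h(−4) = 6, h(−17/4) = 111/64. x_3 = (−17/4) − (111/64)·((−17/4) − (−4))/((111/64) − 6) = −396/91.

−396/91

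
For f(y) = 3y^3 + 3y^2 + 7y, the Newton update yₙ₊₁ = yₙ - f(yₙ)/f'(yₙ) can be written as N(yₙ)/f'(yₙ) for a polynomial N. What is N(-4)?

f'(y) = 9y^2 + 6y + 7.
N(y) = y·f'(y) - f(y) = y·(9y^2 + 6y + 7) - (3y^3 + 3y^2 + 7y) = 6y^3 + 3y^2.
N(-4) = -336.

-336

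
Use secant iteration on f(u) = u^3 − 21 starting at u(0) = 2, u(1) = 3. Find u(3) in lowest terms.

f(2) = −13, f(3) = 6. u(2) = 3 − 6·(3 − 2)/(6 − (−13)) = 51/19.
f(3) = 6, f(51/19) = −11388/6859. u(3) = (51/19) − (−11388/6859)·((51/19) − 3)/((−11388/6859) − 6) = 8035/2919.

8035/2919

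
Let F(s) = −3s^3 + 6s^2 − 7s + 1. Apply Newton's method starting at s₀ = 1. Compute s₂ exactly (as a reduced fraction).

23/146

F'(s) = −9s^2 + 12s − 7.
F(1) = −3, F'(1) = −4, so s₁ = 1 − (−3)/(−4) = 1/4.
F(1/4) = −27/64, F'(1/4) = −73/16, so s₂ = (1/4) − (−27/64)/(−73/16) = 23/146.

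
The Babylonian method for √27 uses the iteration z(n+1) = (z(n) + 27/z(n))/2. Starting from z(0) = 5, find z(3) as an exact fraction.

3650401/702520

z(1) = (5 + 27/5)/2 = 26/5.
z(2) = (26/5 + 27/(26/5))/2 = 1351/260.
z(3) = (1351/260 + 27/(1351/260))/2 = 3650401/702520.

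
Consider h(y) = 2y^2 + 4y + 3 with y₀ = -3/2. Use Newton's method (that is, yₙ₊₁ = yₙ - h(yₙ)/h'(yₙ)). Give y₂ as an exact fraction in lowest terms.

h'(y) = 4y + 4.
h(-3/2) = 3/2, h'(-3/2) = -2, so y₁ = (-3/2) - (3/2)/(-2) = -3/4.
h(-3/4) = 9/8, h'(-3/4) = 1, so y₂ = (-3/4) - (9/8)/1 = -15/8.

-15/8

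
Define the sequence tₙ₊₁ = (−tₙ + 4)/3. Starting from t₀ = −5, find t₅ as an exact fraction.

83/81

t₁ = (−(−5) + 4)/3 = 3.
t₂ = (−3 + 4)/3 = 1/3.
t₃ = (−(1/3) + 4)/3 = 11/9.
t₄ = (−(11/9) + 4)/3 = 25/27.
t₅ = (−(25/27) + 4)/3 = 83/81.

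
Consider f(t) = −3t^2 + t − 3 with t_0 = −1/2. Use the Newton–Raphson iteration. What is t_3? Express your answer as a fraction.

f'(t) = −6t + 1.
f(−1/2) = −17/4, f'(−1/2) = 4, so t_1 = (−1/2) − (−17/4)/4 = 9/16.
f(9/16) = −867/256, f'(9/16) = −19/8, so t_2 = (9/16) − (−867/256)/(−19/8) = −525/608.
f(−525/608) = −2255067/369664, f'(−525/608) = 1879/304, so t_3 = (−525/608) − (−2255067/369664)/(1879/304) = 282117/2284864.

282117/2284864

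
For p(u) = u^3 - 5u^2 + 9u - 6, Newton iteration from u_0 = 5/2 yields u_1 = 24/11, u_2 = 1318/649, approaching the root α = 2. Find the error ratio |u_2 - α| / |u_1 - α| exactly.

10/59

u_1 - α = 24/11 - 2 = 2/11, so |u_1 - α| = 2/11.
u_2 - α = 1318/649 - 2 = 20/649, so |u_2 - α| = 20/649.
Ratio = (20/649) / (2/11) = 10/59.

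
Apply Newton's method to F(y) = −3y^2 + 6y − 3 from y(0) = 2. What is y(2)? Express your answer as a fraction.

5/4

F'(y) = −6y + 6.
F(2) = −3, F'(2) = −6, so y(1) = 2 − (−3)/(−6) = 3/2.
F(3/2) = −3/4, F'(3/2) = −3, so y(2) = (3/2) − (−3/4)/(−3) = 5/4.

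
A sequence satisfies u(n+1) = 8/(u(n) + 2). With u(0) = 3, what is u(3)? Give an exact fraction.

u(1) = 8/(3 + 2) = 8/5.
u(2) = 8/(8/5 + 2) = 20/9.
u(3) = 8/(20/9 + 2) = 36/19.

36/19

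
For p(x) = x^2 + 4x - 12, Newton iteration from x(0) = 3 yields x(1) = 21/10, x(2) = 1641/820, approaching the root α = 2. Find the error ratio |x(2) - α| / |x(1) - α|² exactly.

5/41

x(1) - α = 21/10 - 2 = 1/10, so |x(1) - α| = 1/10.
x(2) - α = 1641/820 - 2 = 1/820, so |x(2) - α| = 1/820.
|x(1) - α|² = 1/100.
Ratio = (1/820) / (1/100) = 5/41.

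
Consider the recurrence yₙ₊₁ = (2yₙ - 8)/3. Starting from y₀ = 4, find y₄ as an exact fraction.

y₁ = (2·4 - 8)/3 = 0.
y₂ = (2·0 - 8)/3 = -8/3.
y₃ = (2·(-8/3) - 8)/3 = -40/9.
y₄ = (2·(-40/9) - 8)/3 = -152/27.

-152/27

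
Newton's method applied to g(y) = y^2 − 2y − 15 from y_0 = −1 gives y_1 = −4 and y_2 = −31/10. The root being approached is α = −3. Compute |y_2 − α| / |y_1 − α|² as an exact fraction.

y_1 − α = −4 − (−3) = −4 + 3 = −1, so |y_1 − α| = 1.
y_2 − α = −31/10 − (−3) = −31/10 + 3 = −1/10, so |y_2 − α| = 1/10.
|y_1 − α|² = 1.
Ratio = (1/10) / 1 = 1/10.

1/10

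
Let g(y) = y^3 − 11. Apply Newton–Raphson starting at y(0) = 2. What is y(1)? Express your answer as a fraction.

g'(y) = 3y^2.
g(2) = −3, g'(2) = 12, so y(1) = 2 − (−3)/12 = 9/4.

9/4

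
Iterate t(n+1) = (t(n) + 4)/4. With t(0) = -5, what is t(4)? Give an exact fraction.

t(1) = ((-5) + 4)/4 = -1/4.
t(2) = ((-1/4) + 4)/4 = 15/16.
t(3) = ((15/16) + 4)/4 = 79/64.
t(4) = ((79/64) + 4)/4 = 335/256.

335/256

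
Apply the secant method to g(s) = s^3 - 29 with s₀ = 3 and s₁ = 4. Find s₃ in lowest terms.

157673/51397

g(3) = -2, g(4) = 35. s₂ = 4 - 35·(4 - 3)/(35 - (-2)) = 113/37.
g(4) = 35, g(113/37) = -26040/50653. s₃ = (113/37) - (-26040/50653)·((113/37) - 4)/((-26040/50653) - 35) = 157673/51397.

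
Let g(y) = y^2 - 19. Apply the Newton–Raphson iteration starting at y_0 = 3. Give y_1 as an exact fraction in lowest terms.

14/3

g'(y) = 2y.
g(3) = -10, g'(3) = 6, so y_1 = 3 - (-10)/6 = 14/3.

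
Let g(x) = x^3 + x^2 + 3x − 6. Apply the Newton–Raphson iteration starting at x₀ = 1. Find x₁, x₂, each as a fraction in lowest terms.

g'(x) = 3x^2 + 2x + 3.
g(1) = −1, g'(1) = 8, so x₁ = 1 − (−1)/8 = 9/8.
g(9/8) = 33/512, g'(9/8) = 579/64, so x₂ = (9/8) − (33/512)/(579/64) = 863/772.

x₁ = 9/8, x₂ = 863/772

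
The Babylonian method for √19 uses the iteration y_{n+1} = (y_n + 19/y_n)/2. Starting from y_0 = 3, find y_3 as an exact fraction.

268753/61656

y_1 = (3 + 19/3)/2 = 14/3.
y_2 = (14/3 + 19/(14/3))/2 = 367/84.
y_3 = (367/84 + 19/(367/84))/2 = 268753/61656.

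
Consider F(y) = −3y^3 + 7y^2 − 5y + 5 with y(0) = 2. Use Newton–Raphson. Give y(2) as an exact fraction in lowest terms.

2393/1248

F'(y) = −9y^2 + 14y − 5.
F(2) = −1, F'(2) = −13, so y(1) = 2 − (−1)/(−13) = 25/13.
F(25/13) = −140/2197, F'(25/13) = −1920/169, so y(2) = (25/13) − (−140/2197)/(−1920/169) = 2393/1248.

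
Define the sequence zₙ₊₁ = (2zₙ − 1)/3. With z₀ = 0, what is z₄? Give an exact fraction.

−65/81

z₁ = (2·0 − 1)/3 = −1/3.
z₂ = (2·(−1/3) − 1)/3 = −5/9.
z₃ = (2·(−5/9) − 1)/3 = −19/27.
z₄ = (2·(−19/27) − 1)/3 = −65/81.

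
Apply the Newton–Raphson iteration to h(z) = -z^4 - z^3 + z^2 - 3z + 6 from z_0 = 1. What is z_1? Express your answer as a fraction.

5/4

h'(z) = -4z^3 - 3z^2 + 2z - 3.
h(1) = 2, h'(1) = -8, so z_1 = 1 - 2/(-8) = 5/4.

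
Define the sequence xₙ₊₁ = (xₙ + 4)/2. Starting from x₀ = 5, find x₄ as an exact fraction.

65/16

x₁ = (5 + 4)/2 = 9/2.
x₂ = ((9/2) + 4)/2 = 17/4.
x₃ = ((17/4) + 4)/2 = 33/8.
x₄ = ((33/8) + 4)/2 = 65/16.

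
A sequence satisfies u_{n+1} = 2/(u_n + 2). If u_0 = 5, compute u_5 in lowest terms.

u_1 = 2/(5 + 2) = 2/7.
u_2 = 2/(2/7 + 2) = 7/8.
u_3 = 2/(7/8 + 2) = 16/23.
u_4 = 2/(16/23 + 2) = 23/31.
u_5 = 2/(23/31 + 2) = 62/85.

62/85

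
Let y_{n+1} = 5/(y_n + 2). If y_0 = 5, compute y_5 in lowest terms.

y_1 = 5/(5 + 2) = 5/7.
y_2 = 5/(5/7 + 2) = 35/19.
y_3 = 5/(35/19 + 2) = 95/73.
y_4 = 5/(95/73 + 2) = 365/241.
y_5 = 5/(365/241 + 2) = 1205/847.

1205/847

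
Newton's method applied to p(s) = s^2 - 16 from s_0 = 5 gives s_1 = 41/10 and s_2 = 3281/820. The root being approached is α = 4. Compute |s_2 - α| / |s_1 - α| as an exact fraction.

1/82

s_1 - α = 41/10 - 4 = 1/10, so |s_1 - α| = 1/10.
s_2 - α = 3281/820 - 4 = 1/820, so |s_2 - α| = 1/820.
Ratio = (1/820) / (1/10) = 1/82.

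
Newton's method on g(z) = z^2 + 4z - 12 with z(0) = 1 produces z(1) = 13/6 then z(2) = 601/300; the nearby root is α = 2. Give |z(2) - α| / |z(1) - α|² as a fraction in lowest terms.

z(1) - α = 13/6 - 2 = 1/6, so |z(1) - α| = 1/6.
z(2) - α = 601/300 - 2 = 1/300, so |z(2) - α| = 1/300.
|z(1) - α|² = 1/36.
Ratio = (1/300) / (1/36) = 3/25.

3/25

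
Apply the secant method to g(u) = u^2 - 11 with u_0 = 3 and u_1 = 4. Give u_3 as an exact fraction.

g(3) = -2, g(4) = 5. u_2 = 4 - 5·(4 - 3)/(5 - (-2)) = 23/7.
g(4) = 5, g(23/7) = -10/49. u_3 = (23/7) - (-10/49)·((23/7) - 4)/((-10/49) - 5) = 169/51.

169/51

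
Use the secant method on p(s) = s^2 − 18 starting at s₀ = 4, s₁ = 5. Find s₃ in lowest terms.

p(4) = −2, p(5) = 7. s₂ = 5 − 7·(5 − 4)/(7 − (−2)) = 38/9.
p(5) = 7, p(38/9) = −14/81. s₃ = (38/9) − (−14/81)·((38/9) − 5)/((−14/81) − 7) = 352/83.

352/83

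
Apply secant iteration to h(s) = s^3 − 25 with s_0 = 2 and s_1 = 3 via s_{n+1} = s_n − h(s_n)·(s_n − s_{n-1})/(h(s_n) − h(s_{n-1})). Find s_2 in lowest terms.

h(2) = −17, h(3) = 2. s_2 = 3 − 2·(3 − 2)/(2 − (−17)) = 55/19.

55/19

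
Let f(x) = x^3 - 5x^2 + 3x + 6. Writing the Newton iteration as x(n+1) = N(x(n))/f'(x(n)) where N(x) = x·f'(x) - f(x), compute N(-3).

-105

f'(x) = 3x^2 - 10x + 3.
N(x) = x·f'(x) - f(x) = x·(3x^2 - 10x + 3) - (x^3 - 5x^2 + 3x + 6) = 2x^3 - 5x^2 - 6.
N(-3) = -105.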